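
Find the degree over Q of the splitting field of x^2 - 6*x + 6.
[K:Q] = 2

The discriminant of x^2 + (-6)*x + (6) is b^2 - 4c = 36 - (24) = 12. Since 12 is not a perfect square in Q, the polynomial is irreducible over Q. Its two roots generate a degree-2 extension, so [K:Q] = 2.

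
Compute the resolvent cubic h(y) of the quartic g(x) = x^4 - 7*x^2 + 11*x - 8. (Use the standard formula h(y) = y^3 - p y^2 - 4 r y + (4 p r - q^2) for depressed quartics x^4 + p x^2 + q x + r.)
h(y) = y^3 + 7*y^2 + 32*y + 103

Identify coefficients: p = -7, q = 11, r = -8.
Plug into h(y) = y^3 - p y^2 - 4 r y + (4 p r - q^2):
  h(y) = y^3 - (-7) y^2 - 4*(-8) y + (4*(-7)*(-8) - (11)^2)
       = y^3 + (7) y^2 + (32) y + (103).
Simplifying: h(y) = y^3 + 7*y^2 + 32*y + 103.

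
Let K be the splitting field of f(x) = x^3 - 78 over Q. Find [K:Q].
[K:Q] = 6

x^3 - 78 has one real root r = 78^(1/3) and two complex roots r*zeta_3, r*zeta_3^2 where zeta_3 = e^(2*pi*i/3). The splitting field is Q(r, zeta_3). [Q(r):Q] = 3 and [Q(zeta_3):Q] = 2 with gcd = 1, so [Q(r, zeta_3):Q] = 3 * 2 = 6.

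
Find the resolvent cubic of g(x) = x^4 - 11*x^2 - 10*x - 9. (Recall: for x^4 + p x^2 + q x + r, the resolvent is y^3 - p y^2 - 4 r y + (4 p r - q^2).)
h(y) = y^3 + 11*y^2 + 36*y + 296

Identify coefficients: p = -11, q = -10, r = -9.
Plug into h(y) = y^3 - p y^2 - 4 r y + (4 p r - q^2):
  h(y) = y^3 - (-11) y^2 - 4*(-9) y + (4*(-11)*(-9) - (-10)^2)
       = y^3 + (11) y^2 + (36) y + (296).
Simplifying: h(y) = y^3 + 11*y^2 + 36*y + 296.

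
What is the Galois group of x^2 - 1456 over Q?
Gal(K/Q) = Z/2Z (cyclic of order 2)

x^2 - 1456 is irreducible over Q since 1456 is not a rational square. The splitting field Q(sqrt(1456)) has degree 2 over Q, and its unique nontrivial automorphism is sqrt(1456) ↦ -sqrt(1456). Hence Gal(Q(sqrt(1456))/Q) = Z/2Z.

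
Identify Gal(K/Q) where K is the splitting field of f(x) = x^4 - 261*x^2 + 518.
Gal(K/Q) = V_4 (Klein four-group, Z/2Z × Z/2Z)

f factors as (x^2 - 259)(x^2 - 2), so the splitting field is K = Q(sqrt(259), sqrt(2)). The elements 259, 2, 518 are all non-squares in Q, so sqrt(259) and sqrt(2) generate independent quadratic extensions. Thus [K:Q] = 4 and Gal(K/Q) is generated by the two order-2 automorphisms sqrt(259) ↦ -sqrt(259) and sqrt(2) ↦ -sqrt(2), giving V_4.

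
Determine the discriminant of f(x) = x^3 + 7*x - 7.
Δ = -2695

For x^3 + a x^2 + b x + c the discriminant is Δ = 18 a b c - 4 a^3 c + a^2 b^2 - 4 b^3 - 27 c^2.
Plug a = 0, b = 7, c = -7:
  18*(0)*(7)*(-7) - 4*(0)^3*(-7) + (0)^2*(7)^2 - 4*(7)^3 - 27*(-7)^2
  = 0 + (0) + 0 + (-1372) + (-1323)
  = -2695.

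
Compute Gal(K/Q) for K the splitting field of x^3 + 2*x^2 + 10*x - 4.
Gal(K/Q) = S_3 (symmetric group of order 6)

Compute the discriminant of x^3 + (2)*x^2 + (10)*x + (-4): Δ = -5344. Since Δ is not a rational square, the Galois group is not contained in A_3; it must be the full S_3 (irreducibility of the cubic rules out anything smaller).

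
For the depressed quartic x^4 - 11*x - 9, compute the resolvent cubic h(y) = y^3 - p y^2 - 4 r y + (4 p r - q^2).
h(y) = y^3 + 36*y - 121

Identify coefficients: p = 0, q = -11, r = -9.
Plug into h(y) = y^3 - p y^2 - 4 r y + (4 p r - q^2):
  h(y) = y^3 - (0) y^2 - 4*(-9) y + (4*(0)*(-9) - (-11)^2)
       = y^3 + (0) y^2 + (36) y + (-121).
Simplifying: h(y) = y^3 + 36*y - 121.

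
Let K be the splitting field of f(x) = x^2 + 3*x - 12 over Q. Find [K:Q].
[K:Q] = 2

The discriminant of x^2 + (3)*x + (-12) is b^2 - 4c = 9 - (-48) = 57. Since 57 is not a perfect square in Q, the polynomial is irreducible over Q. Its two roots generate a degree-2 extension, so [K:Q] = 2.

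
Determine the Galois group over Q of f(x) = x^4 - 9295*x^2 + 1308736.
Gal(K/Q) = Z/2Z (cyclic of order 2)

f factors as (x^2 - 9152)(x^2 - 143), so the splitting field is K = Q(sqrt(9152), sqrt(143)). The squarefree part of 9152 is 143 and the squarefree part of 143 is also 143, so sqrt(9152) and sqrt(143) are both rational multiples of sqrt(143). Hence Q(sqrt(9152)) = Q(sqrt(143)) = Q(sqrt(143)), and the splitting field collapses to a single degree-2 extension with Galois group Z/2Z.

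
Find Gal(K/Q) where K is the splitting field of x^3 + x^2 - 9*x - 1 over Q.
Gal(K/Q) = A_3 (cyclic of order 3)

Compute the discriminant of x^3 + (1)*x^2 + (-9)*x + (-1): Δ = 3136. Since Δ is a perfect square (Δ = 56^2), the Galois group is contained in A_3. Irreducibility forces the group to be transitive on three roots, so Gal = A_3.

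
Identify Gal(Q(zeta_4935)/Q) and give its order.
|Gal(Q(zeta_4935)/Q)| = phi(4935) = 2208; group ≅ (Z/4935Z)^* ≅ Z/2Z × Z/4Z × Z/6Z × Z/46Z

The n-th cyclotomic polynomial Φ_4935(x) is the minimal polynomial of zeta_4935 over Q and has degree phi(4935) = 2208. So Q(zeta_4935) is a degree-2208 Galois extension with Galois group (Z/4935Z)^*. By CRT, (Z/4935Z)^* ≅ (Z/3Z)^* × (Z/5Z)^* × (Z/7Z)^* × (Z/47Z)^*. Each prime-power unit group is (Z/3Z)^* ≅ Z/2Z; (Z/5Z)^* ≅ Z/4Z; (Z/7Z)^* ≅ Z/6Z; (Z/47Z)^* ≅ Z/46Z. Hence Gal(Q(zeta_4935)/Q) ≅ Z/2Z × Z/4Z × Z/6Z × Z/46Z.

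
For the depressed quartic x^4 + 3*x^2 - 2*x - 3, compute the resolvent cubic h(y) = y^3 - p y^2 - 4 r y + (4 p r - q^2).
h(y) = y^3 - 3*y^2 + 12*y - 40

Identify coefficients: p = 3, q = -2, r = -3.
Plug into h(y) = y^3 - p y^2 - 4 r y + (4 p r - q^2):
  h(y) = y^3 - (3) y^2 - 4*(-3) y + (4*(3)*(-3) - (-2)^2)
       = y^3 + (-3) y^2 + (12) y + (-40).
Simplifying: h(y) = y^3 - 3*y^2 + 12*y - 40.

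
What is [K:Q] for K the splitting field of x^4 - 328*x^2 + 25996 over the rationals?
[K:Q] = 4

f factors as (x^2 - 194)(x^2 - 134); the splitting field is K = Q(sqrt(194), sqrt(134)). Since 194, 134, and 25996 are all non-squares in Q, the three subfields Q(sqrt(194)), Q(sqrt(134)), Q(sqrt(25996)) are distinct degree-2 extensions, so [K:Q] = 4 (Klein four Galois group).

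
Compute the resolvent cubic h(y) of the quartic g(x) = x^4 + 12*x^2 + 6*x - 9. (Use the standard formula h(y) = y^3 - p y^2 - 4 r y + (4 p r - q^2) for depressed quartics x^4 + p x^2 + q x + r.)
h(y) = y^3 - 12*y^2 + 36*y - 468

Identify coefficients: p = 12, q = 6, r = -9.
Plug into h(y) = y^3 - p y^2 - 4 r y + (4 p r - q^2):
  h(y) = y^3 - (12) y^2 - 4*(-9) y + (4*(12)*(-9) - (6)^2)
       = y^3 + (-12) y^2 + (36) y + (-468).
Simplifying: h(y) = y^3 - 12*y^2 + 36*y - 468.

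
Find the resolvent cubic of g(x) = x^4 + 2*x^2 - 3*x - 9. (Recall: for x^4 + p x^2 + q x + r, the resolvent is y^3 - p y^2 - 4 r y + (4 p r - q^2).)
h(y) = y^3 - 2*y^2 + 36*y - 81

Identify coefficients: p = 2, q = -3, r = -9.
Plug into h(y) = y^3 - p y^2 - 4 r y + (4 p r - q^2):
  h(y) = y^3 - (2) y^2 - 4*(-9) y + (4*(2)*(-9) - (-3)^2)
       = y^3 + (-2) y^2 + (36) y + (-81).
Simplifying: h(y) = y^3 - 2*y^2 + 36*y - 81.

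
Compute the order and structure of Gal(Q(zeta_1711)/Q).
|Gal(Q(zeta_1711)/Q)| = phi(1711) = 1624; group ≅ (Z/1711Z)^* ≅ Z/28Z × Z/58Z

The n-th cyclotomic polynomial Φ_1711(x) is the minimal polynomial of zeta_1711 over Q and has degree phi(1711) = 1624. So Q(zeta_1711) is a degree-1624 Galois extension with Galois group (Z/1711Z)^*. By CRT, (Z/1711Z)^* ≅ (Z/29Z)^* × (Z/59Z)^*. Each prime-power unit group is (Z/29Z)^* ≅ Z/28Z; (Z/59Z)^* ≅ Z/58Z. Hence Gal(Q(zeta_1711)/Q) ≅ Z/28Z × Z/58Z.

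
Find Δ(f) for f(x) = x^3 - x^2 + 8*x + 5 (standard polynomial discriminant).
Δ = -3359

For x^3 + a x^2 + b x + c the discriminant is Δ = 18 a b c - 4 a^3 c + a^2 b^2 - 4 b^3 - 27 c^2.
Plug a = -1, b = 8, c = 5:
  18*(-1)*(8)*(5) - 4*(-1)^3*(5) + (-1)^2*(8)^2 - 4*(8)^3 - 27*(5)^2
  = -720 + (20) + 64 + (-2048) + (-675)
  = -3359.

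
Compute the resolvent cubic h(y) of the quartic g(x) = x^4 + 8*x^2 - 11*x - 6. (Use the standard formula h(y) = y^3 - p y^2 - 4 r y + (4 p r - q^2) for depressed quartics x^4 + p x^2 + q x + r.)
h(y) = y^3 - 8*y^2 + 24*y - 313

Identify coefficients: p = 8, q = -11, r = -6.
Plug into h(y) = y^3 - p y^2 - 4 r y + (4 p r - q^2):
  h(y) = y^3 - (8) y^2 - 4*(-6) y + (4*(8)*(-6) - (-11)^2)
       = y^3 + (-8) y^2 + (24) y + (-313).
Simplifying: h(y) = y^3 - 8*y^2 + 24*y - 313.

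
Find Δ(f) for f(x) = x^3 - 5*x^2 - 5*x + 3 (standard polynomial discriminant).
Δ = 3732

For x^3 + a x^2 + b x + c the discriminant is Δ = 18 a b c - 4 a^3 c + a^2 b^2 - 4 b^3 - 27 c^2.
Plug a = -5, b = -5, c = 3:
  18*(-5)*(-5)*(3) - 4*(-5)^3*(3) + (-5)^2*(-5)^2 - 4*(-5)^3 - 27*(3)^2
  = 1350 + (1500) + 625 + (500) + (-243)
  = 3732.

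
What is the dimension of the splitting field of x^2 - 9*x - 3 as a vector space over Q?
[K:Q] = 2

The discriminant of x^2 + (-9)*x + (-3) is b^2 - 4c = 81 - (-12) = 93. Since 93 is not a perfect square in Q, the polynomial is irreducible over Q. Its two roots generate a degree-2 extension, so [K:Q] = 2.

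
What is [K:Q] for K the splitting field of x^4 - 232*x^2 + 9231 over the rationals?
[K:Q] = 4

f factors as (x^2 - 181)(x^2 - 51); the splitting field is K = Q(sqrt(181), sqrt(51)). Since 181, 51, and 9231 are all non-squares in Q, the three subfields Q(sqrt(181)), Q(sqrt(51)), Q(sqrt(9231)) are distinct degree-2 extensions, so [K:Q] = 4 (Klein four Galois group).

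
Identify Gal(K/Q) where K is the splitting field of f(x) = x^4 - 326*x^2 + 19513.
Gal(K/Q) = V_4 (Klein four-group, Z/2Z × Z/2Z)

f factors as (x^2 - 247)(x^2 - 79), so the splitting field is K = Q(sqrt(247), sqrt(79)). The elements 247, 79, 19513 are all non-squares in Q, so sqrt(247) and sqrt(79) generate independent quadratic extensions. Thus [K:Q] = 4 and Gal(K/Q) is generated by the two order-2 automorphisms sqrt(247) ↦ -sqrt(247) and sqrt(79) ↦ -sqrt(79), giving V_4.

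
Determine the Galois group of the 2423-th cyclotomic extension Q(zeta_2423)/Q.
|Gal(Q(zeta_2423)/Q)| = phi(2423) = 2422; group ≅ (Z/2423Z)^* ≅ Z/2422Z

The n-th cyclotomic polynomial Φ_2423(x) is the minimal polynomial of zeta_2423 over Q and has degree phi(2423) = 2422. So Q(zeta_2423) is a degree-2422 Galois extension with Galois group (Z/2423Z)^*. (Z/2423Z)^* is cyclic since 2423 is an odd prime power (or 4). Hence Gal(Q(zeta_2423)/Q) ≅ Z/2422Z.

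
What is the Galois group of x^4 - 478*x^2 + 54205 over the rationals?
Gal(K/Q) = V_4 (Klein four-group, Z/2Z × Z/2Z)

f factors as (x^2 - 185)(x^2 - 293), so the splitting field is K = Q(sqrt(185), sqrt(293)). The elements 185, 293, 54205 are all non-squares in Q, so sqrt(185) and sqrt(293) generate independent quadratic extensions. Thus [K:Q] = 4 and Gal(K/Q) is generated by the two order-2 automorphisms sqrt(185) ↦ -sqrt(185) and sqrt(293) ↦ -sqrt(293), giving V_4.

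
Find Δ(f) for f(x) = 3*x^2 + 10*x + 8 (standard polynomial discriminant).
Δ = 4

For a quadratic a x^2 + b x + c the discriminant is Δ = b^2 - 4ac = (10)^2 - 4*(3)*(8) = 100 - (96) = 4.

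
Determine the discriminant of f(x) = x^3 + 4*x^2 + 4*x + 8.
Δ = -1472

For x^3 + a x^2 + b x + c the discriminant is Δ = 18 a b c - 4 a^3 c + a^2 b^2 - 4 b^3 - 27 c^2.
Plug a = 4, b = 4, c = 8:
  18*(4)*(4)*(8) - 4*(4)^3*(8) + (4)^2*(4)^2 - 4*(4)^3 - 27*(8)^2
  = 2304 + (-2048) + 256 + (-256) + (-1728)
  = -1472.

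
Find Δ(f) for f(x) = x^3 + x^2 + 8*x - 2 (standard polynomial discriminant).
Δ = -2372

For x^3 + a x^2 + b x + c the discriminant is Δ = 18 a b c - 4 a^3 c + a^2 b^2 - 4 b^3 - 27 c^2.
Plug a = 1, b = 8, c = -2:
  18*(1)*(8)*(-2) - 4*(1)^3*(-2) + (1)^2*(8)^2 - 4*(8)^3 - 27*(-2)^2
  = -288 + (8) + 64 + (-2048) + (-108)
  = -2372.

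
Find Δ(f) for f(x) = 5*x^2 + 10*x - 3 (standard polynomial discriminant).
Δ = 160

For a quadratic a x^2 + b x + c the discriminant is Δ = b^2 - 4ac = (10)^2 - 4*(5)*(-3) = 100 - (-60) = 160.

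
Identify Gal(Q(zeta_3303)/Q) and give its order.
|Gal(Q(zeta_3303)/Q)| = phi(3303) = 2196; group ≅ (Z/3303Z)^* ≅ Z/6Z × Z/366Z

The n-th cyclotomic polynomial Φ_3303(x) is the minimal polynomial of zeta_3303 over Q and has degree phi(3303) = 2196. So Q(zeta_3303) is a degree-2196 Galois extension with Galois group (Z/3303Z)^*. By CRT, (Z/3303Z)^* ≅ (Z/9Z)^* × (Z/367Z)^*. Each prime-power unit group is (Z/9Z)^* ≅ Z/6Z; (Z/367Z)^* ≅ Z/366Z. Hence Gal(Q(zeta_3303)/Q) ≅ Z/6Z × Z/366Z.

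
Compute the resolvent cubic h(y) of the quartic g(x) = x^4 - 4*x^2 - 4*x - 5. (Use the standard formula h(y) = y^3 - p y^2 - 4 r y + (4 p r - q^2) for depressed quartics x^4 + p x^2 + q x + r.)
h(y) = y^3 + 4*y^2 + 20*y + 64

Identify coefficients: p = -4, q = -4, r = -5.
Plug into h(y) = y^3 - p y^2 - 4 r y + (4 p r - q^2):
  h(y) = y^3 - (-4) y^2 - 4*(-5) y + (4*(-4)*(-5) - (-4)^2)
       = y^3 + (4) y^2 + (20) y + (64).
Simplifying: h(y) = y^3 + 4*y^2 + 20*y + 64.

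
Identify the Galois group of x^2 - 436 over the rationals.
Gal(K/Q) = Z/2Z (cyclic of order 2)

x^2 - 436 is irreducible over Q since 436 is not a rational square. The splitting field Q(sqrt(436)) has degree 2 over Q, and its unique nontrivial automorphism is sqrt(436) ↦ -sqrt(436). Hence Gal(Q(sqrt(436))/Q) = Z/2Z.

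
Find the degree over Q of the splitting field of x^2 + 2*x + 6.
[K:Q] = 2

The discriminant of x^2 + (2)*x + (6) is b^2 - 4c = 4 - (24) = -20. Since -20 is not a perfect square in Q, the polynomial is irreducible over Q. Its two roots generate a degree-2 extension, so [K:Q] = 2.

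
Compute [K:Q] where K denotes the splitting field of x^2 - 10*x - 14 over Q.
[K:Q] = 2

The discriminant of x^2 + (-10)*x + (-14) is b^2 - 4c = 100 - (-56) = 156. Since 156 is not a perfect square in Q, the polynomial is irreducible over Q. Its two roots generate a degree-2 extension, so [K:Q] = 2.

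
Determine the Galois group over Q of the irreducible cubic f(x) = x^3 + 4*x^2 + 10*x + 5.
Gal(K/Q) = S_3 (symmetric group of order 6)

Compute the discriminant of x^3 + (4)*x^2 + (10)*x + (5): Δ = -755. Since Δ is not a rational square, the Galois group is not contained in A_3; it must be the full S_3 (irreducibility of the cubic rules out anything smaller).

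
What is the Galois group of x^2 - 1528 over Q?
Gal(K/Q) = Z/2Z (cyclic of order 2)

x^2 - 1528 is irreducible over Q since 1528 is not a rational square. The splitting field Q(sqrt(1528)) has degree 2 over Q, and its unique nontrivial automorphism is sqrt(1528) ↦ -sqrt(1528). Hence Gal(Q(sqrt(1528))/Q) = Z/2Z.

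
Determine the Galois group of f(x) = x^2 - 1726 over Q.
Gal(K/Q) = Z/2Z (cyclic of order 2)

x^2 - 1726 is irreducible over Q since 1726 is not a rational square. The splitting field Q(sqrt(1726)) has degree 2 over Q, and its unique nontrivial automorphism is sqrt(1726) ↦ -sqrt(1726). Hence Gal(Q(sqrt(1726))/Q) = Z/2Z.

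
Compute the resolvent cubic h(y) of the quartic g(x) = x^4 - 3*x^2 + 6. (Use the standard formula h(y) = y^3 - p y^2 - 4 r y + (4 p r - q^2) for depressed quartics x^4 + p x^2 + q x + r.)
h(y) = y^3 + 3*y^2 - 24*y - 72

Identify coefficients: p = -3, q = 0, r = 6.
Plug into h(y) = y^3 - p y^2 - 4 r y + (4 p r - q^2):
  h(y) = y^3 - (-3) y^2 - 4*(6) y + (4*(-3)*(6) - (0)^2)
       = y^3 + (3) y^2 + (-24) y + (-72).
Simplifying: h(y) = y^3 + 3*y^2 - 24*y - 72.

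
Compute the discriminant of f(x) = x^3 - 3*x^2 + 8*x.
Δ = -1472

For x^3 + a x^2 + b x + c the discriminant is Δ = 18 a b c - 4 a^3 c + a^2 b^2 - 4 b^3 - 27 c^2.
Plug a = -3, b = 8, c = 0:
  18*(-3)*(8)*(0) - 4*(-3)^3*(0) + (-3)^2*(8)^2 - 4*(8)^3 - 27*(0)^2
  = 0 + (0) + 576 + (-2048) + (0)
  = -1472.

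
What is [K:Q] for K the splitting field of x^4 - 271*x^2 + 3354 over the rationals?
[K:Q] = 4

f factors as (x^2 - 258)(x^2 - 13); the splitting field is K = Q(sqrt(258), sqrt(13)). Since 258, 13, and 3354 are all non-squares in Q, the three subfields Q(sqrt(258)), Q(sqrt(13)), Q(sqrt(3354)) are distinct degree-2 extensions, so [K:Q] = 4 (Klein four Galois group).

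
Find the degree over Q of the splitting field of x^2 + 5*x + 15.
[K:Q] = 2

The discriminant of x^2 + (5)*x + (15) is b^2 - 4c = 25 - (60) = -35. Since -35 is not a perfect square in Q, the polynomial is irreducible over Q. Its two roots generate a degree-2 extension, so [K:Q] = 2.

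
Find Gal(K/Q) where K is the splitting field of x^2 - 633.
Gal(K/Q) = Z/2Z (cyclic of order 2)

x^2 - 633 is irreducible over Q since 633 is not a rational square. The splitting field Q(sqrt(633)) has degree 2 over Q, and its unique nontrivial automorphism is sqrt(633) ↦ -sqrt(633). Hence Gal(Q(sqrt(633))/Q) = Z/2Z.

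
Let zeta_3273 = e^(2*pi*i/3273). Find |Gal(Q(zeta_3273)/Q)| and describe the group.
|Gal(Q(zeta_3273)/Q)| = phi(3273) = 2180; group ≅ (Z/3273Z)^* ≅ Z/2Z × Z/1090Z

The n-th cyclotomic polynomial Φ_3273(x) is the minimal polynomial of zeta_3273 over Q and has degree phi(3273) = 2180. So Q(zeta_3273) is a degree-2180 Galois extension with Galois group (Z/3273Z)^*. By CRT, (Z/3273Z)^* ≅ (Z/3Z)^* × (Z/1091Z)^*. Each prime-power unit group is (Z/3Z)^* ≅ Z/2Z; (Z/1091Z)^* ≅ Z/1090Z. Hence Gal(Q(zeta_3273)/Q) ≅ Z/2Z × Z/1090Z.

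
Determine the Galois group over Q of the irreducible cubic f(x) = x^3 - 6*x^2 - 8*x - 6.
Gal(K/Q) = S_3 (symmetric group of order 6)

Compute the discriminant of x^3 + (-6)*x^2 + (-8)*x + (-6): Δ = -6988. Since Δ is not a rational square, the Galois group is not contained in A_3; it must be the full S_3 (irreducibility of the cubic rules out anything smaller).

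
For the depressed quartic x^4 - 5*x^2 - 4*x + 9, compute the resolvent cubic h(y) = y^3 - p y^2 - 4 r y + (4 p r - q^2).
h(y) = y^3 + 5*y^2 - 36*y - 196

Identify coefficients: p = -5, q = -4, r = 9.
Plug into h(y) = y^3 - p y^2 - 4 r y + (4 p r - q^2):
  h(y) = y^3 - (-5) y^2 - 4*(9) y + (4*(-5)*(9) - (-4)^2)
       = y^3 + (5) y^2 + (-36) y + (-196).
Simplifying: h(y) = y^3 + 5*y^2 - 36*y - 196.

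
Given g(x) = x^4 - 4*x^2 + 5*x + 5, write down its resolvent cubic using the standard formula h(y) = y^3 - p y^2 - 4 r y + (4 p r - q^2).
h(y) = y^3 + 4*y^2 - 20*y - 105

Identify coefficients: p = -4, q = 5, r = 5.
Plug into h(y) = y^3 - p y^2 - 4 r y + (4 p r - q^2):
  h(y) = y^3 - (-4) y^2 - 4*(5) y + (4*(-4)*(5) - (5)^2)
       = y^3 + (4) y^2 + (-20) y + (-105).
Simplifying: h(y) = y^3 + 4*y^2 - 20*y - 105.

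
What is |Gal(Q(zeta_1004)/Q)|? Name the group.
|Gal(Q(zeta_1004)/Q)| = phi(1004) = 500; group ≅ (Z/1004Z)^* ≅ Z/2Z × Z/250Z

The n-th cyclotomic polynomial Φ_1004(x) is the minimal polynomial of zeta_1004 over Q and has degree phi(1004) = 500. So Q(zeta_1004) is a degree-500 Galois extension with Galois group (Z/1004Z)^*. By CRT, (Z/1004Z)^* ≅ (Z/4Z)^* × (Z/251Z)^*. Each prime-power unit group is (Z/4Z)^* ≅ Z/2Z; (Z/251Z)^* ≅ Z/250Z. Hence Gal(Q(zeta_1004)/Q) ≅ Z/2Z × Z/250Z.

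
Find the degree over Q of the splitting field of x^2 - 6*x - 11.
[K:Q] = 2

The discriminant of x^2 + (-6)*x + (-11) is b^2 - 4c = 36 - (-44) = 80. Since 80 is not a perfect square in Q, the polynomial is irreducible over Q. Its two roots generate a degree-2 extension, so [K:Q] = 2.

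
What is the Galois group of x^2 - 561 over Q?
Gal(K/Q) = Z/2Z (cyclic of order 2)

x^2 - 561 is irreducible over Q since 561 is not a rational square. The splitting field Q(sqrt(561)) has degree 2 over Q, and its unique nontrivial automorphism is sqrt(561) ↦ -sqrt(561). Hence Gal(Q(sqrt(561))/Q) = Z/2Z.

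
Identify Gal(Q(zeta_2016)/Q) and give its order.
|Gal(Q(zeta_2016)/Q)| = phi(2016) = 576; group ≅ (Z/2016Z)^* ≅ Z/2Z × Z/6Z × Z/6Z × Z/8Z

The n-th cyclotomic polynomial Φ_2016(x) is the minimal polynomial of zeta_2016 over Q and has degree phi(2016) = 576. So Q(zeta_2016) is a degree-576 Galois extension with Galois group (Z/2016Z)^*. By CRT, (Z/2016Z)^* ≅ (Z/32Z)^* × (Z/9Z)^* × (Z/7Z)^*. Each prime-power unit group is (Z/32Z)^* ≅ Z/2Z × Z/8Z; (Z/9Z)^* ≅ Z/6Z; (Z/7Z)^* ≅ Z/6Z. Hence Gal(Q(zeta_2016)/Q) ≅ Z/2Z × Z/6Z × Z/6Z × Z/8Z.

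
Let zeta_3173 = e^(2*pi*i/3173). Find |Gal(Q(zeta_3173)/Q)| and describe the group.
|Gal(Q(zeta_3173)/Q)| = phi(3173) = 2988; group ≅ (Z/3173Z)^* ≅ Z/18Z × Z/166Z

The n-th cyclotomic polynomial Φ_3173(x) is the minimal polynomial of zeta_3173 over Q and has degree phi(3173) = 2988. So Q(zeta_3173) is a degree-2988 Galois extension with Galois group (Z/3173Z)^*. By CRT, (Z/3173Z)^* ≅ (Z/19Z)^* × (Z/167Z)^*. Each prime-power unit group is (Z/19Z)^* ≅ Z/18Z; (Z/167Z)^* ≅ Z/166Z. Hence Gal(Q(zeta_3173)/Q) ≅ Z/18Z × Z/166Z.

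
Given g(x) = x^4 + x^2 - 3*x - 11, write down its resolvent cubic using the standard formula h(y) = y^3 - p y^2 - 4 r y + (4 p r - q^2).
h(y) = y^3 - y^2 + 44*y - 53

Identify coefficients: p = 1, q = -3, r = -11.
Plug into h(y) = y^3 - p y^2 - 4 r y + (4 p r - q^2):
  h(y) = y^3 - (1) y^2 - 4*(-11) y + (4*(1)*(-11) - (-3)^2)
       = y^3 + (-1) y^2 + (44) y + (-53).
Simplifying: h(y) = y^3 - y^2 + 44*y - 53.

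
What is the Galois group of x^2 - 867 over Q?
Gal(K/Q) = Z/2Z (cyclic of order 2)

x^2 - 867 is irreducible over Q since 867 is not a rational square. The splitting field Q(sqrt(867)) has degree 2 over Q, and its unique nontrivial automorphism is sqrt(867) ↦ -sqrt(867). Hence Gal(Q(sqrt(867))/Q) = Z/2Z.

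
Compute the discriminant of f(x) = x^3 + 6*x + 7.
Δ = -2187

For a depressed cubic x^3 + p x + q the discriminant is Δ = -4 p^3 - 27 q^2 = -4*(6)^3 - 27*(7)^2 = -864 - 1323 = -2187.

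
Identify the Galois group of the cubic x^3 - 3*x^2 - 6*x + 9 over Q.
Gal(K/Q) = S_3 (symmetric group of order 6)

Compute the discriminant of x^3 + (-3)*x^2 + (-6)*x + (9): Δ = 2889. Since Δ is not a rational square, the Galois group is not contained in A_3; it must be the full S_3 (irreducibility of the cubic rules out anything smaller).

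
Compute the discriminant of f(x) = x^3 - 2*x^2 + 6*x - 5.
Δ = -475

For x^3 + a x^2 + b x + c the discriminant is Δ = 18 a b c - 4 a^3 c + a^2 b^2 - 4 b^3 - 27 c^2.
Plug a = -2, b = 6, c = -5:
  18*(-2)*(6)*(-5) - 4*(-2)^3*(-5) + (-2)^2*(6)^2 - 4*(6)^3 - 27*(-5)^2
  = 1080 + (-160) + 144 + (-864) + (-675)
  = -475.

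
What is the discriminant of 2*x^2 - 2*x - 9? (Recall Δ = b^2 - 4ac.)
Δ = 76

For a quadratic a x^2 + b x + c the discriminant is Δ = b^2 - 4ac = (-2)^2 - 4*(2)*(-9) = 4 - (-72) = 76.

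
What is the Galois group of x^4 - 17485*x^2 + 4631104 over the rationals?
Gal(K/Q) = Z/2Z (cyclic of order 2)

f factors as (x^2 - 269)(x^2 - 17216), so the splitting field is K = Q(sqrt(269), sqrt(17216)). The squarefree part of 269 is 269 and the squarefree part of 17216 is also 269, so sqrt(269) and sqrt(17216) are both rational multiples of sqrt(269). Hence Q(sqrt(269)) = Q(sqrt(17216)) = Q(sqrt(269)), and the splitting field collapses to a single degree-2 extension with Galois group Z/2Z.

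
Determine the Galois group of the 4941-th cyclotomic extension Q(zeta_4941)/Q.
|Gal(Q(zeta_4941)/Q)| = phi(4941) = 3240; group ≅ (Z/4941Z)^* ≅ Z/54Z × Z/60Z

The n-th cyclotomic polynomial Φ_4941(x) is the minimal polynomial of zeta_4941 over Q and has degree phi(4941) = 3240. So Q(zeta_4941) is a degree-3240 Galois extension with Galois group (Z/4941Z)^*. By CRT, (Z/4941Z)^* ≅ (Z/81Z)^* × (Z/61Z)^*. Each prime-power unit group is (Z/81Z)^* ≅ Z/54Z; (Z/61Z)^* ≅ Z/60Z. Hence Gal(Q(zeta_4941)/Q) ≅ Z/54Z × Z/60Z.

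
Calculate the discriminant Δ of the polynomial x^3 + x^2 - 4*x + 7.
Δ = -1583

For x^3 + a x^2 + b x + c the discriminant is Δ = 18 a b c - 4 a^3 c + a^2 b^2 - 4 b^3 - 27 c^2.
Plug a = 1, b = -4, c = 7:
  18*(1)*(-4)*(7) - 4*(1)^3*(7) + (1)^2*(-4)^2 - 4*(-4)^3 - 27*(7)^2
  = -504 + (-28) + 16 + (256) + (-1323)
  = -1583.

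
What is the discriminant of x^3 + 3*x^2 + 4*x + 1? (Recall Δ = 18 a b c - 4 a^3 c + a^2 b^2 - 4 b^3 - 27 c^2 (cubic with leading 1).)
Δ = -31

For x^3 + a x^2 + b x + c the discriminant is Δ = 18 a b c - 4 a^3 c + a^2 b^2 - 4 b^3 - 27 c^2.
Plug a = 3, b = 4, c = 1:
  18*(3)*(4)*(1) - 4*(3)^3*(1) + (3)^2*(4)^2 - 4*(4)^3 - 27*(1)^2
  = 216 + (-108) + 144 + (-256) + (-27)
  = -31.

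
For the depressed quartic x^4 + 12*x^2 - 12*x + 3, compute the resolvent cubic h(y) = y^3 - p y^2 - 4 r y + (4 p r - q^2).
h(y) = y^3 - 12*y^2 - 12*y

Identify coefficients: p = 12, q = -12, r = 3.
Plug into h(y) = y^3 - p y^2 - 4 r y + (4 p r - q^2):
  h(y) = y^3 - (12) y^2 - 4*(3) y + (4*(12)*(3) - (-12)^2)
       = y^3 + (-12) y^2 + (-12) y + (0).
Simplifying: h(y) = y^3 - 12*y^2 - 12*y.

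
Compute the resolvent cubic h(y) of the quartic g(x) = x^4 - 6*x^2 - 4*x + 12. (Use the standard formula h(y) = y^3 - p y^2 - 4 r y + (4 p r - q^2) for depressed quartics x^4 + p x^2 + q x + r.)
h(y) = y^3 + 6*y^2 - 48*y - 304

Identify coefficients: p = -6, q = -4, r = 12.
Plug into h(y) = y^3 - p y^2 - 4 r y + (4 p r - q^2):
  h(y) = y^3 - (-6) y^2 - 4*(12) y + (4*(-6)*(12) - (-4)^2)
       = y^3 + (6) y^2 + (-48) y + (-304).
Simplifying: h(y) = y^3 + 6*y^2 - 48*y - 304.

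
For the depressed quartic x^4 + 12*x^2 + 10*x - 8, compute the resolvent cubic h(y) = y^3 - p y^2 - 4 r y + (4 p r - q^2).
h(y) = y^3 - 12*y^2 + 32*y - 484

Identify coefficients: p = 12, q = 10, r = -8.
Plug into h(y) = y^3 - p y^2 - 4 r y + (4 p r - q^2):
  h(y) = y^3 - (12) y^2 - 4*(-8) y + (4*(12)*(-8) - (10)^2)
       = y^3 + (-12) y^2 + (32) y + (-484).
Simplifying: h(y) = y^3 - 12*y^2 + 32*y - 484.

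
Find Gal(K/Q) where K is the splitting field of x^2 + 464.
Gal(K/Q) = Z/2Z (cyclic of order 2)

x^2 + 464 is irreducible over Q since -464 is not a rational square. The splitting field Q(sqrt(-464)) has degree 2 over Q, and its unique nontrivial automorphism is sqrt(-464) ↦ -sqrt(-464). Hence Gal(Q(sqrt(-464))/Q) = Z/2Z.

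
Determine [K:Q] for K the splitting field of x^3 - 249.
[K:Q] = 6

x^3 - 249 has one real root r = 249^(1/3) and two complex roots r*zeta_3, r*zeta_3^2 where zeta_3 = e^(2*pi*i/3). The splitting field is Q(r, zeta_3). [Q(r):Q] = 3 and [Q(zeta_3):Q] = 2 with gcd = 1, so [Q(r, zeta_3):Q] = 3 * 2 = 6.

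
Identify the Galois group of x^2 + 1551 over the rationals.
Gal(K/Q) = Z/2Z (cyclic of order 2)

x^2 + 1551 is irreducible over Q since -1551 is not a rational square. The splitting field Q(sqrt(-1551)) has degree 2 over Q, and its unique nontrivial automorphism is sqrt(-1551) ↦ -sqrt(-1551). Hence Gal(Q(sqrt(-1551))/Q) = Z/2Z.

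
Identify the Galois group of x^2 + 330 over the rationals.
Gal(K/Q) = Z/2Z (cyclic of order 2)

x^2 + 330 is irreducible over Q since -330 is not a rational square. The splitting field Q(sqrt(-330)) has degree 2 over Q, and its unique nontrivial automorphism is sqrt(-330) ↦ -sqrt(-330). Hence Gal(Q(sqrt(-330))/Q) = Z/2Z.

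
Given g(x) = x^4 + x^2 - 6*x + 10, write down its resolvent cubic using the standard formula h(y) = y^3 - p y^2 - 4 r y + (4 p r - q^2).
h(y) = y^3 - y^2 - 40*y + 4

Identify coefficients: p = 1, q = -6, r = 10.
Plug into h(y) = y^3 - p y^2 - 4 r y + (4 p r - q^2):
  h(y) = y^3 - (1) y^2 - 4*(10) y + (4*(1)*(10) - (-6)^2)
       = y^3 + (-1) y^2 + (-40) y + (4).
Simplifying: h(y) = y^3 - y^2 - 40*y + 4.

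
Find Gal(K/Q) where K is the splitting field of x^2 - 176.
Gal(K/Q) = Z/2Z (cyclic of order 2)

x^2 - 176 is irreducible over Q since 176 is not a rational square. The splitting field Q(sqrt(176)) has degree 2 over Q, and its unique nontrivial automorphism is sqrt(176) ↦ -sqrt(176). Hence Gal(Q(sqrt(176))/Q) = Z/2Z.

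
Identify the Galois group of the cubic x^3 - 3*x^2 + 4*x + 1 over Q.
Gal(K/Q) = S_3 (symmetric group of order 6)

Compute the discriminant of x^3 + (-3)*x^2 + (4)*x + (1): Δ = -247. Since Δ is not a rational square, the Galois group is not contained in A_3; it must be the full S_3 (irreducibility of the cubic rules out anything smaller).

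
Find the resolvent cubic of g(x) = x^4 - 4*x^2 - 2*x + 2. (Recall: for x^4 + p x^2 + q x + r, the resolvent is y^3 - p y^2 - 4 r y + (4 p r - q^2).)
h(y) = y^3 + 4*y^2 - 8*y - 36

Identify coefficients: p = -4, q = -2, r = 2.
Plug into h(y) = y^3 - p y^2 - 4 r y + (4 p r - q^2):
  h(y) = y^3 - (-4) y^2 - 4*(2) y + (4*(-4)*(2) - (-2)^2)
       = y^3 + (4) y^2 + (-8) y + (-36).
Simplifying: h(y) = y^3 + 4*y^2 - 8*y - 36.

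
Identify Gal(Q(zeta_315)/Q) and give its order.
|Gal(Q(zeta_315)/Q)| = phi(315) = 144; group ≅ (Z/315Z)^* ≅ Z/4Z × Z/6Z × Z/6Z

The n-th cyclotomic polynomial Φ_315(x) is the minimal polynomial of zeta_315 over Q and has degree phi(315) = 144. So Q(zeta_315) is a degree-144 Galois extension with Galois group (Z/315Z)^*. By CRT, (Z/315Z)^* ≅ (Z/9Z)^* × (Z/5Z)^* × (Z/7Z)^*. Each prime-power unit group is (Z/9Z)^* ≅ Z/6Z; (Z/5Z)^* ≅ Z/4Z; (Z/7Z)^* ≅ Z/6Z. Hence Gal(Q(zeta_315)/Q) ≅ Z/4Z × Z/6Z × Z/6Z.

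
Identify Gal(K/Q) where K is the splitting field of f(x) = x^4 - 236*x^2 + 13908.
Gal(K/Q) = V_4 (Klein four-group, Z/2Z × Z/2Z)

f factors as (x^2 - 114)(x^2 - 122), so the splitting field is K = Q(sqrt(114), sqrt(122)). The elements 114, 122, 13908 are all non-squares in Q, so sqrt(114) and sqrt(122) generate independent quadratic extensions. Thus [K:Q] = 4 and Gal(K/Q) is generated by the two order-2 automorphisms sqrt(114) ↦ -sqrt(114) and sqrt(122) ↦ -sqrt(122), giving V_4.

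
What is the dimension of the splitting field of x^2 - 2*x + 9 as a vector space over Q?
[K:Q] = 2

The discriminant of x^2 + (-2)*x + (9) is b^2 - 4c = 4 - (36) = -32. Since -32 is not a perfect square in Q, the polynomial is irreducible over Q. Its two roots generate a degree-2 extension, so [K:Q] = 2.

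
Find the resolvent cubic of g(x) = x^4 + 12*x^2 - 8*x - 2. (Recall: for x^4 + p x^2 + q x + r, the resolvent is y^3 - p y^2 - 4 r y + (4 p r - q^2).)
h(y) = y^3 - 12*y^2 + 8*y - 160

Identify coefficients: p = 12, q = -8, r = -2.
Plug into h(y) = y^3 - p y^2 - 4 r y + (4 p r - q^2):
  h(y) = y^3 - (12) y^2 - 4*(-2) y + (4*(12)*(-2) - (-8)^2)
       = y^3 + (-12) y^2 + (8) y + (-160).
Simplifying: h(y) = y^3 - 12*y^2 + 8*y - 160.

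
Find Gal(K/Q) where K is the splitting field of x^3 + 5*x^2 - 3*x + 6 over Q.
Gal(K/Q) = S_3 (symmetric group of order 6)

Compute the discriminant of x^3 + (5)*x^2 + (-3)*x + (6): Δ = -5259. Since Δ is not a rational square, the Galois group is not contained in A_3; it must be the full S_3 (irreducibility of the cubic rules out anything smaller).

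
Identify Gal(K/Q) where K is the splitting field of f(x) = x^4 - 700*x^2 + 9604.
Gal(K/Q) = Z/2Z (cyclic of order 2)

f factors as (x^2 - 686)(x^2 - 14), so the splitting field is K = Q(sqrt(686), sqrt(14)). The squarefree part of 686 is 14 and the squarefree part of 14 is also 14, so sqrt(686) and sqrt(14) are both rational multiples of sqrt(14). Hence Q(sqrt(686)) = Q(sqrt(14)) = Q(sqrt(14)), and the splitting field collapses to a single degree-2 extension with Galois group Z/2Z.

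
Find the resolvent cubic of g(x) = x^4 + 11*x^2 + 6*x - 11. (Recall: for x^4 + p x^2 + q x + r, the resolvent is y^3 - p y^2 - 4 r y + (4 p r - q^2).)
h(y) = y^3 - 11*y^2 + 44*y - 520

Identify coefficients: p = 11, q = 6, r = -11.
Plug into h(y) = y^3 - p y^2 - 4 r y + (4 p r - q^2):
  h(y) = y^3 - (11) y^2 - 4*(-11) y + (4*(11)*(-11) - (6)^2)
       = y^3 + (-11) y^2 + (44) y + (-520).
Simplifying: h(y) = y^3 - 11*y^2 + 44*y - 520.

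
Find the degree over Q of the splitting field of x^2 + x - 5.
[K:Q] = 2

The discriminant of x^2 + (1)*x + (-5) is b^2 - 4c = 1 - (-20) = 21. Since 21 is not a perfect square in Q, the polynomial is irreducible over Q. Its two roots generate a degree-2 extension, so [K:Q] = 2.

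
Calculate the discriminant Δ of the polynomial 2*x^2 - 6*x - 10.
Δ = 116

For a quadratic a x^2 + b x + c the discriminant is Δ = b^2 - 4ac = (-6)^2 - 4*(2)*(-10) = 36 - (-80) = 116.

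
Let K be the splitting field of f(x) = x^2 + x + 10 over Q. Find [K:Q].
[K:Q] = 2

The discriminant of x^2 + (1)*x + (10) is b^2 - 4c = 1 - (40) = -39. Since -39 is not a perfect square in Q, the polynomial is irreducible over Q. Its two roots generate a degree-2 extension, so [K:Q] = 2.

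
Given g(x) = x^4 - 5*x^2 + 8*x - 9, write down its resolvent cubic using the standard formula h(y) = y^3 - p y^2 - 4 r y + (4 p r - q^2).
h(y) = y^3 + 5*y^2 + 36*y + 116

Identify coefficients: p = -5, q = 8, r = -9.
Plug into h(y) = y^3 - p y^2 - 4 r y + (4 p r - q^2):
  h(y) = y^3 - (-5) y^2 - 4*(-9) y + (4*(-5)*(-9) - (8)^2)
       = y^3 + (5) y^2 + (36) y + (116).
Simplifying: h(y) = y^3 + 5*y^2 + 36*y + 116.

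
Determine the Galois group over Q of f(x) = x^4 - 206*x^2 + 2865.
Gal(K/Q) = V_4 (Klein four-group, Z/2Z × Z/2Z)

f factors as (x^2 - 15)(x^2 - 191), so the splitting field is K = Q(sqrt(15), sqrt(191)). The elements 15, 191, 2865 are all non-squares in Q, so sqrt(15) and sqrt(191) generate independent quadratic extensions. Thus [K:Q] = 4 and Gal(K/Q) is generated by the two order-2 automorphisms sqrt(15) ↦ -sqrt(15) and sqrt(191) ↦ -sqrt(191), giving V_4.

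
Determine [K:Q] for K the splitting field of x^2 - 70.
[K:Q] = 2

The polynomial x^2 - 70 is irreducible over Q since 70 is not a perfect square. Its splitting field is Q(sqrt(70)), which has degree 2 over Q.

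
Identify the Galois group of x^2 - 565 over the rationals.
Gal(K/Q) = Z/2Z (cyclic of order 2)

x^2 - 565 is irreducible over Q since 565 is not a rational square. The splitting field Q(sqrt(565)) has degree 2 over Q, and its unique nontrivial automorphism is sqrt(565) ↦ -sqrt(565). Hence Gal(Q(sqrt(565))/Q) = Z/2Z.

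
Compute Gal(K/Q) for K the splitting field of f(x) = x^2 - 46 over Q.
Gal(K/Q) = Z/2Z (cyclic of order 2)

x^2 - 46 is irreducible over Q since 46 is not a rational square. The splitting field Q(sqrt(46)) has degree 2 over Q, and its unique nontrivial automorphism is sqrt(46) ↦ -sqrt(46). Hence Gal(Q(sqrt(46))/Q) = Z/2Z.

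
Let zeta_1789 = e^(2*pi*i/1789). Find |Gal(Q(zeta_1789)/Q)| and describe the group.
|Gal(Q(zeta_1789)/Q)| = phi(1789) = 1788; group ≅ (Z/1789Z)^* ≅ Z/1788Z

The n-th cyclotomic polynomial Φ_1789(x) is the minimal polynomial of zeta_1789 over Q and has degree phi(1789) = 1788. So Q(zeta_1789) is a degree-1788 Galois extension with Galois group (Z/1789Z)^*. (Z/1789Z)^* is cyclic since 1789 is an odd prime power (or 4). Hence Gal(Q(zeta_1789)/Q) ≅ Z/1788Z.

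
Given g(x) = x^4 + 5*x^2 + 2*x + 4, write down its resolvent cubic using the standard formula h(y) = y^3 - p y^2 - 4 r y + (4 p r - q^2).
h(y) = y^3 - 5*y^2 - 16*y + 76

Identify coefficients: p = 5, q = 2, r = 4.
Plug into h(y) = y^3 - p y^2 - 4 r y + (4 p r - q^2):
  h(y) = y^3 - (5) y^2 - 4*(4) y + (4*(5)*(4) - (2)^2)
       = y^3 + (-5) y^2 + (-16) y + (76).
Simplifying: h(y) = y^3 - 5*y^2 - 16*y + 76.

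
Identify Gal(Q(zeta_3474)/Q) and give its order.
|Gal(Q(zeta_3474)/Q)| = phi(3474) = 1152; group ≅ (Z/3474Z)^* ≅ Z/6Z × Z/192Z

The n-th cyclotomic polynomial Φ_3474(x) is the minimal polynomial of zeta_3474 over Q and has degree phi(3474) = 1152. So Q(zeta_3474) is a degree-1152 Galois extension with Galois group (Z/3474Z)^*. By CRT, (Z/3474Z)^* ≅ (Z/2Z)^* × (Z/9Z)^* × (Z/193Z)^*. Each prime-power unit group is (Z/2Z)^* ≅ trivial group (order 1); (Z/9Z)^* ≅ Z/6Z; (Z/193Z)^* ≅ Z/192Z. Hence Gal(Q(zeta_3474)/Q) ≅ Z/6Z × Z/192Z.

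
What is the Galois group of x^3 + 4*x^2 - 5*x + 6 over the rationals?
Gal(K/Q) = S_3 (symmetric group of order 6)

Compute the discriminant of x^3 + (4)*x^2 + (-5)*x + (6): Δ = -3768. Since Δ is not a rational square, the Galois group is not contained in A_3; it must be the full S_3 (irreducibility of the cubic rules out anything smaller).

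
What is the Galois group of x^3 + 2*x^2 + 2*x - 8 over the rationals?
Gal(K/Q) = S_3 (symmetric group of order 6)

Compute the discriminant of x^3 + (2)*x^2 + (2)*x + (-8): Δ = -2064. Since Δ is not a rational square, the Galois group is not contained in A_3; it must be the full S_3 (irreducibility of the cubic rules out anything smaller).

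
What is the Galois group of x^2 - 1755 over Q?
Gal(K/Q) = Z/2Z (cyclic of order 2)

x^2 - 1755 is irreducible over Q since 1755 is not a rational square. The splitting field Q(sqrt(1755)) has degree 2 over Q, and its unique nontrivial automorphism is sqrt(1755) ↦ -sqrt(1755). Hence Gal(Q(sqrt(1755))/Q) = Z/2Z.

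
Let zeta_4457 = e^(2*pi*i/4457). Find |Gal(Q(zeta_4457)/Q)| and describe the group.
|Gal(Q(zeta_4457)/Q)| = phi(4457) = 4456; group ≅ (Z/4457Z)^* ≅ Z/4456Z

The n-th cyclotomic polynomial Φ_4457(x) is the minimal polynomial of zeta_4457 over Q and has degree phi(4457) = 4456. So Q(zeta_4457) is a degree-4456 Galois extension with Galois group (Z/4457Z)^*. (Z/4457Z)^* is cyclic since 4457 is an odd prime power (or 4). Hence Gal(Q(zeta_4457)/Q) ≅ Z/4456Z.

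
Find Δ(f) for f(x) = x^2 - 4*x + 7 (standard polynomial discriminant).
Δ = -12

For a quadratic a x^2 + b x + c the discriminant is Δ = b^2 - 4ac = (-4)^2 - 4*(1)*(7) = 16 - (28) = -12.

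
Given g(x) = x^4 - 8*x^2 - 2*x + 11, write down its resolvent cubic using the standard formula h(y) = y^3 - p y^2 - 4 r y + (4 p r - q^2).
h(y) = y^3 + 8*y^2 - 44*y - 356

Identify coefficients: p = -8, q = -2, r = 11.
Plug into h(y) = y^3 - p y^2 - 4 r y + (4 p r - q^2):
  h(y) = y^3 - (-8) y^2 - 4*(11) y + (4*(-8)*(11) - (-2)^2)
       = y^3 + (8) y^2 + (-44) y + (-356).
Simplifying: h(y) = y^3 + 8*y^2 - 44*y - 356.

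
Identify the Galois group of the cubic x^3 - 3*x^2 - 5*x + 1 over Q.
Gal(K/Q) = S_3 (symmetric group of order 6)

Compute the discriminant of x^3 + (-3)*x^2 + (-5)*x + (1): Δ = 1076. Since Δ is not a rational square, the Galois group is not contained in A_3; it must be the full S_3 (irreducibility of the cubic rules out anything smaller).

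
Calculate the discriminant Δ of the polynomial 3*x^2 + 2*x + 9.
Δ = -104

For a quadratic a x^2 + b x + c the discriminant is Δ = b^2 - 4ac = (2)^2 - 4*(3)*(9) = 4 - (108) = -104.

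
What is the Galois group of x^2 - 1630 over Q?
Gal(K/Q) = Z/2Z (cyclic of order 2)

x^2 - 1630 is irreducible over Q since 1630 is not a rational square. The splitting field Q(sqrt(1630)) has degree 2 over Q, and its unique nontrivial automorphism is sqrt(1630) ↦ -sqrt(1630). Hence Gal(Q(sqrt(1630))/Q) = Z/2Z.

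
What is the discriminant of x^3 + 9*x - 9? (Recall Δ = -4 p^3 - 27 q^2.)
Δ = -5103

For a depressed cubic x^3 + p x + q the discriminant is Δ = -4 p^3 - 27 q^2 = -4*(9)^3 - 27*(-9)^2 = -2916 - 2187 = -5103.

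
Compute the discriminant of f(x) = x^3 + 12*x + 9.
Δ = -9099

For a depressed cubic x^3 + p x + q the discriminant is Δ = -4 p^3 - 27 q^2 = -4*(12)^3 - 27*(9)^2 = -6912 - 2187 = -9099.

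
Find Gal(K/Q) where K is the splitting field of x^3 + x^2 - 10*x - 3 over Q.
Gal(K/Q) = S_3 (symmetric group of order 6)

Compute the discriminant of x^3 + (1)*x^2 + (-10)*x + (-3): Δ = 4409. Since Δ is not a rational square, the Galois group is not contained in A_3; it must be the full S_3 (irreducibility of the cubic rules out anything smaller).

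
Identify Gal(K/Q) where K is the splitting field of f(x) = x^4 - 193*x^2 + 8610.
Gal(K/Q) = V_4 (Klein four-group, Z/2Z × Z/2Z)

f factors as (x^2 - 123)(x^2 - 70), so the splitting field is K = Q(sqrt(123), sqrt(70)). The elements 123, 70, 8610 are all non-squares in Q, so sqrt(123) and sqrt(70) generate independent quadratic extensions. Thus [K:Q] = 4 and Gal(K/Q) is generated by the two order-2 automorphisms sqrt(123) ↦ -sqrt(123) and sqrt(70) ↦ -sqrt(70), giving V_4.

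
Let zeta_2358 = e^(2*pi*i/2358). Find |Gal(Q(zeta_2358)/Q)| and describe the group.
|Gal(Q(zeta_2358)/Q)| = phi(2358) = 780; group ≅ (Z/2358Z)^* ≅ Z/6Z × Z/130Z

The n-th cyclotomic polynomial Φ_2358(x) is the minimal polynomial of zeta_2358 over Q and has degree phi(2358) = 780. So Q(zeta_2358) is a degree-780 Galois extension with Galois group (Z/2358Z)^*. By CRT, (Z/2358Z)^* ≅ (Z/2Z)^* × (Z/9Z)^* × (Z/131Z)^*. Each prime-power unit group is (Z/2Z)^* ≅ trivial group (order 1); (Z/9Z)^* ≅ Z/6Z; (Z/131Z)^* ≅ Z/130Z. Hence Gal(Q(zeta_2358)/Q) ≅ Z/6Z × Z/130Z.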